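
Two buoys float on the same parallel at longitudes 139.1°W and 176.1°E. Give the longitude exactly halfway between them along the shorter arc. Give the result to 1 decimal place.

161.5°W

Signed shortest Δλ from -139.1° to +176.1° is -44.8°.
Midpoint longitude = -139.1° + (-44.8°)/2 = -139.1° − 22.4° = -161.5°.
(The naïve average (-139.1 + +176.1)/2 = 18.5° is on the wrong side of the globe.)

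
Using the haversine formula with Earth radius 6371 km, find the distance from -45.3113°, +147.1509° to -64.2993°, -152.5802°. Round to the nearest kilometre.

4185 km

Δλ = -152.5802 − 147.1509 = -299.7311°; wrapped into (−180°, 180°]: 60.2689°.
Δφ = -64.2993 − -45.3113 = -18.9880°.
a = sin²(Δφ/2) + cos φ₁ · cos φ₂ · sin²(Δλ/2) = 0.104072.
c = 2·atan2(√a, √(1−a)) = 0.65696 rad → d = 6371·c ≈ 4185.46 km.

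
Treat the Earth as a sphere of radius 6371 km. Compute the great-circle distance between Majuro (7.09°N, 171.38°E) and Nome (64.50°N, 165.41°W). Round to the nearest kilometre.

6642 km

Δλ = -165.41 − 171.38 = -336.79°; wrapped into (−180°, 180°]: 23.21°.
Δφ = 64.50 − 7.09 = 57.41°.
a = sin²(Δφ/2) + cos φ₁ · cos φ₂ · sin²(Δλ/2) = 0.247976.
c = 2·atan2(√a, √(1−a)) = 1.04252 rad → d = 6371·c ≈ 6641.88 km.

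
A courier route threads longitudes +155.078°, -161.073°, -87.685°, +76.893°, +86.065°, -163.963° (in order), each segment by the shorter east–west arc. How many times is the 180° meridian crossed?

2

Leg 1: +155.078° → -161.073°, shortest Δλ = 43.849° (east) — crosses 180°.
Leg 2: -161.073° → -87.685°, shortest Δλ = 73.388° (east) — does not cross 180°.
Leg 3: -87.685° → +76.893°, shortest Δλ = 164.578° (east) — does not cross 180°.
Leg 4: +76.893° → +86.065°, shortest Δλ = 9.172° (east) — does not cross 180°.
Leg 5: +86.065° → -163.963°, shortest Δλ = 109.972° (east) — crosses 180°.
Total crossings: 2.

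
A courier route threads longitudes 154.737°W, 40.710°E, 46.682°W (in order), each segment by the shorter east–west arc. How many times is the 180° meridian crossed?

Leg 1: -154.737° → +40.710°, shortest Δλ = -164.553° (west) — crosses 180°.
Leg 2: +40.710° → -46.682°, shortest Δλ = -87.392° (west) — does not cross 180°.
Total crossings: 1.

1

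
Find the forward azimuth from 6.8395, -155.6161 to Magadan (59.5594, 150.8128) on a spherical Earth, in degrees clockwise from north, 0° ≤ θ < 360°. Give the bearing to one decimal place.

333.6°

Δλ = 150.8128 − -155.6161 = 306.4289°; wrapped into (−180°, 180°]: -53.5711°.
θ = atan2( sin Δλ · cos φ₂ , cos φ₁ · sin φ₂ − sin φ₁ · cos φ₂ · cos Δλ )
  = atan2(-0.40764, 0.82019) = -26.428° → normalised to [0°, 360°): 333.572°.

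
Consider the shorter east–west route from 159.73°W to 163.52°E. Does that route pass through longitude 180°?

Yes

Naïve |163.52 − -159.73| = 323.25° > 180°, so the shorter arc goes the other way round — across 180°.
Signed shortest Δλ = ((163.52 − -159.73 + 180) mod 360) − 180 = -36.75°.
Going west by 36.75° from -159.73° passes through 180° before reaching +163.52°.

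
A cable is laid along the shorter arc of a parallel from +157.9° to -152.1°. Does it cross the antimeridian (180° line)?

Naïve |-152.1 − 157.9| = 310.0° > 180°, so the shorter arc goes the other way round — across 180°.
Signed shortest Δλ = ((-152.1 − 157.9 + 180) mod 360) − 180 = 50.0°.
Going east by 50.0° from +157.9° passes through 180° before reaching -152.1°.

Yes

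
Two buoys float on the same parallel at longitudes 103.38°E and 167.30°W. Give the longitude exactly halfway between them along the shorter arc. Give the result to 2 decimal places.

Signed shortest Δλ from +103.38° to -167.30° is +89.32°.
Midpoint longitude = +103.38° + (+89.32°)/2 = +103.38° + 44.66° = +148.04°.
(The naïve average (+103.38 + -167.30)/2 = -31.96° is on the wrong side of the globe.)

148.04°E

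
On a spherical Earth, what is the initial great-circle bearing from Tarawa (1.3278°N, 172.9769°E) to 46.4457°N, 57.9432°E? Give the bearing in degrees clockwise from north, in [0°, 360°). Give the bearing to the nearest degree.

320°

Δλ = 57.9432 − 172.9769 = -115.0337°.
θ = atan2( sin Δλ · cos φ₂ , cos φ₁ · sin φ₂ − sin φ₁ · cos φ₂ · cos Δλ )
  = atan2(-0.62431, 0.73128) = -40.488° → normalised to [0°, 360°): 319.512°.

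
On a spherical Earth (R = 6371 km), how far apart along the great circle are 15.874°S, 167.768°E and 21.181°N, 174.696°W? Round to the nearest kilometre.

4543 km

Δλ = -174.696 − 167.768 = -342.464°; wrapped into (−180°, 180°]: 17.536°.
Δφ = 21.181 − -15.874 = 37.055°.
a = sin²(Δφ/2) + cos φ₁ · cos φ₂ · sin²(Δλ/2) = 0.121811.
c = 2·atan2(√a, √(1−a)) = 0.71304 rad → d = 6371·c ≈ 4542.77 km.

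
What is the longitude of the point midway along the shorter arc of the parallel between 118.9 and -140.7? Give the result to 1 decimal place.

Signed shortest Δλ from +118.9° to -140.7° is +100.4°.
Midpoint longitude = +118.9° + (+100.4°)/2 = +118.9° + 50.2° = +169.1°.
(The naïve average (+118.9 + -140.7)/2 = -10.9° is on the wrong side of the globe.)

+169.1°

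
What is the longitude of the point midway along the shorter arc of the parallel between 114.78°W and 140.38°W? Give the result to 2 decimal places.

Signed shortest Δλ from -114.78° to -140.38° is -25.60°.
Midpoint longitude = -114.78° + (-25.60°)/2 = -114.78° − 12.80° = -127.58°.

127.58°W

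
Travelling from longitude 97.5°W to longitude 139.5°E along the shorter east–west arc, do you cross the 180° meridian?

Yes

Naïve |139.5 − -97.5| = 237.0° > 180°, so the shorter arc goes the other way round — across 180°.
Signed shortest Δλ = ((139.5 − -97.5 + 180) mod 360) − 180 = -123.0°.
Going west by 123.0° from -97.5° passes through 180° before reaching +139.5°.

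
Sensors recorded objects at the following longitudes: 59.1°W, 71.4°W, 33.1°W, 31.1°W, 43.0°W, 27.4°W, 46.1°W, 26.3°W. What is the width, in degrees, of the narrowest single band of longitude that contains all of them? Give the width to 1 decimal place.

Sort the longitudes: -71.4°, -59.1°, -46.1°, -43.0°, -33.1°, -31.1°, -27.4°, -26.3°.
Eastward gaps between consecutive values (wrapping around): 12.3°, 13.0°, 3.1°, 9.9°, 2.0°, 3.7°, 1.1°, 314.9°.
Largest gap = 314.9° ⇒ minimal covering band is its complement: 360° − 314.9° = 45.1°.
Band runs from -71.4° eastward to -26.3°.

45.1°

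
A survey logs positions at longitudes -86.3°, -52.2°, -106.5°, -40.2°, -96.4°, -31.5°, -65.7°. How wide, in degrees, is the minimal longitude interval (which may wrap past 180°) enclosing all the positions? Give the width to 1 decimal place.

75.0°

Sort the longitudes: -106.5°, -96.4°, -86.3°, -65.7°, -52.2°, -40.2°, -31.5°.
Eastward gaps between consecutive values (wrapping around): 10.1°, 10.1°, 20.6°, 13.5°, 12.0°, 8.7°, 285.0°.
Largest gap = 285.0° ⇒ minimal covering band is its complement: 360° − 285.0° = 75.0°.
Band runs from -106.5° eastward to -31.5°.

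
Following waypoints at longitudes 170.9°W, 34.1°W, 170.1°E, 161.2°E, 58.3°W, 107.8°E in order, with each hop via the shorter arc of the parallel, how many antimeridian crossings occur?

2

Leg 1: -170.9° → -34.1°, shortest Δλ = 136.8° (east) — does not cross 180°.
Leg 2: -34.1° → +170.1°, shortest Δλ = -155.8° (west) — crosses 180°.
Leg 3: +170.1° → +161.2°, shortest Δλ = -8.9° (west) — does not cross 180°.
Leg 4: +161.2° → -58.3°, shortest Δλ = 140.5° (east) — crosses 180°.
Leg 5: -58.3° → +107.8°, shortest Δλ = 166.1° (east) — does not cross 180°.
Total crossings: 2.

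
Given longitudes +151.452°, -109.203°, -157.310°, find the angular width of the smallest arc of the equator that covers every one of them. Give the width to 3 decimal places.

Sort the longitudes: -157.310°, -109.203°, +151.452°.
Eastward gaps between consecutive values (wrapping around): 48.107°, 260.655°, 51.238°.
Largest gap = 260.655° ⇒ minimal covering band is its complement: 360° − 260.655° = 99.345°.
Band runs from +151.452° eastward to -109.203°, crossing the antimeridian.

99.345°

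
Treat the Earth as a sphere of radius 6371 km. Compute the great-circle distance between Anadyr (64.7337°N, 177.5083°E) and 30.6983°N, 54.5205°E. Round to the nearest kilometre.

Δλ = 54.5205 − 177.5083 = -122.9878°.
Δφ = 30.6983 − 64.7337 = -34.0354°.
a = sin²(Δφ/2) + cos φ₁ · cos φ₂ · sin²(Δλ/2) = 0.369073.
c = 2·atan2(√a, √(1−a)) = 1.30585 rad → d = 6371·c ≈ 8319.60 km.

8320 km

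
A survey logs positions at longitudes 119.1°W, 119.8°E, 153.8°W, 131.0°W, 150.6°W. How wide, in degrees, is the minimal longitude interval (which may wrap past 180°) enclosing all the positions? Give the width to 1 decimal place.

121.1°

Sort the longitudes: -153.8°, -150.6°, -131.0°, -119.1°, +119.8°.
Eastward gaps between consecutive values (wrapping around): 3.2°, 19.6°, 11.9°, 238.9°, 86.4°.
Largest gap = 238.9° ⇒ minimal covering band is its complement: 360° − 238.9° = 121.1°.
Band runs from +119.8° eastward to -119.1°, crossing the antimeridian.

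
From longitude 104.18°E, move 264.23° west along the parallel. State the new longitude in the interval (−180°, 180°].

Start at +104.18°; shift −264.23° → -160.05°.
-160.05° already lies in (−180°, 180°].

160.05°W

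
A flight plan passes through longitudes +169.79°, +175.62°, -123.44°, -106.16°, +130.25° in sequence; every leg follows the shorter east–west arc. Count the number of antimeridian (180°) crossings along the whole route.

Leg 1: +169.79° → +175.62°, shortest Δλ = 5.83° (east) — does not cross 180°.
Leg 2: +175.62° → -123.44°, shortest Δλ = 60.94° (east) — crosses 180°.
Leg 3: -123.44° → -106.16°, shortest Δλ = 17.28° (east) — does not cross 180°.
Leg 4: -106.16° → +130.25°, shortest Δλ = -123.59° (west) — crosses 180°.
Total crossings: 2.

2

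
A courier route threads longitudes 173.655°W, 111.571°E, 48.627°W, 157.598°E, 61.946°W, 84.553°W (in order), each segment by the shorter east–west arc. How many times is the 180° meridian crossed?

Leg 1: -173.655° → +111.571°, shortest Δλ = -74.774° (west) — crosses 180°.
Leg 2: +111.571° → -48.627°, shortest Δλ = -160.198° (west) — does not cross 180°.
Leg 3: -48.627° → +157.598°, shortest Δλ = -153.775° (west) — crosses 180°.
Leg 4: +157.598° → -61.946°, shortest Δλ = 140.456° (east) — crosses 180°.
Leg 5: -61.946° → -84.553°, shortest Δλ = -22.607° (west) — does not cross 180°.
Total crossings: 3.

3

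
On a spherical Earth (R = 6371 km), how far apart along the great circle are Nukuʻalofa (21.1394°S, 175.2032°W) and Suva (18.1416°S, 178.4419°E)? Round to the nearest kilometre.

Δλ = 178.4419 − -175.2032 = 353.6451°; wrapped into (−180°, 180°]: -6.3549°.
Δφ = -18.1416 − -21.1394 = 2.9978°.
a = sin²(Δφ/2) + cos φ₁ · cos φ₂ · sin²(Δλ/2) = 0.003407.
c = 2·atan2(√a, √(1−a)) = 0.11681 rad → d = 6371·c ≈ 744.21 km.

744 km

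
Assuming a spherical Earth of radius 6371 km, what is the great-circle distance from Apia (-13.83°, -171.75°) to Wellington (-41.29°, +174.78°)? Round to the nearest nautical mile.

1793 nmi

Δλ = 174.78 − -171.75 = 346.53°; wrapped into (−180°, 180°]: -13.47°.
Δφ = -41.29 − -13.83 = -27.46°.
a = sin²(Δφ/2) + cos φ₁ · cos φ₂ · sin²(Δλ/2) = 0.066368.
c = 2·atan2(√a, √(1−a)) = 0.52112 rad → d = 6371·c ≈ 3320.04 km ≈ 1792.68 nmi.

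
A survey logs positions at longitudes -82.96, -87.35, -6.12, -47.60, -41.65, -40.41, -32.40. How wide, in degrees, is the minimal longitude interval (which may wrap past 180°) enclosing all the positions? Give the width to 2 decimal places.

81.23°

Sort the longitudes: -87.35°, -82.96°, -47.60°, -41.65°, -40.41°, -32.40°, -6.12°.
Eastward gaps between consecutive values (wrapping around): 4.39°, 35.36°, 5.95°, 1.24°, 8.01°, 26.28°, 278.77°.
Largest gap = 278.77° ⇒ minimal covering band is its complement: 360° − 278.77° = 81.23°.
Band runs from -87.35° eastward to -6.12°.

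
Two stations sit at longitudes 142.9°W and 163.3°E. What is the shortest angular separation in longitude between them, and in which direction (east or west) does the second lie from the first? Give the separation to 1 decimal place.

53.8° west

Raw difference: 163.3 − -142.9 = 306.2°.
Normalise into (−180°, 180°]: 306.2° − 360° = -53.8°.
Negative ⇒ the second point lies to the west; separation 53.8°.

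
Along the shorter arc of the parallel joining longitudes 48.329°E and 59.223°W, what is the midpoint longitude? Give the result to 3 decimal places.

Signed shortest Δλ from +48.329° to -59.223° is -107.552°.
Midpoint longitude = +48.329° + (-107.552°)/2 = +48.329° − 53.776° = -5.447°.

5.447°W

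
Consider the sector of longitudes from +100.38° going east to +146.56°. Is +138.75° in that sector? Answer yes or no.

Yes

Band width going east from +100.38° to +146.56°: ((146.56 − 100.38) mod 360) = 46.18°.
Offset of +138.75° east of the west edge: ((138.75 − 100.38) mod 360) = 38.37°.
38.37° ≤ 46.18° ⇒ inside.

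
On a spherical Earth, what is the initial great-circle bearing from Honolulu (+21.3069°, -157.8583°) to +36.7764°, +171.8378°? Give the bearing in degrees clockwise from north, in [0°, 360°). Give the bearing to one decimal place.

Δλ = 171.8378 − -157.8583 = 329.6961°; wrapped into (−180°, 180°]: -30.3039°.
θ = atan2( sin Δλ · cos φ₂ , cos φ₁ · sin φ₂ − sin φ₁ · cos φ₂ · cos Δλ )
  = atan2(-0.40416, 0.30649) = -52.825° → normalised to [0°, 360°): 307.175°.

307.2°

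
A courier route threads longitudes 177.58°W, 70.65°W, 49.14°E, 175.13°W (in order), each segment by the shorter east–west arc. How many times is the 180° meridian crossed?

1

Leg 1: -177.58° → -70.65°, shortest Δλ = 106.93° (east) — does not cross 180°.
Leg 2: -70.65° → +49.14°, shortest Δλ = 119.79° (east) — does not cross 180°.
Leg 3: +49.14° → -175.13°, shortest Δλ = 135.73° (east) — crosses 180°.
Total crossings: 1.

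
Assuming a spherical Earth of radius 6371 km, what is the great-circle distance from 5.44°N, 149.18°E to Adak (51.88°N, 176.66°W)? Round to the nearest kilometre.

6041 km

Δλ = -176.66 − 149.18 = -325.84°; wrapped into (−180°, 180°]: 34.16°.
Δφ = 51.88 − 5.44 = 46.44°.
a = sin²(Δφ/2) + cos φ₁ · cos φ₂ · sin²(Δλ/2) = 0.208455.
c = 2·atan2(√a, √(1−a)) = 0.94827 rad → d = 6371·c ≈ 6041.42 km.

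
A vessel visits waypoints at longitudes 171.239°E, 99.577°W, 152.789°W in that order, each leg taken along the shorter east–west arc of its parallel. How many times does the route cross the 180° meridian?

Leg 1: +171.239° → -99.577°, shortest Δλ = 89.184° (east) — crosses 180°.
Leg 2: -99.577° → -152.789°, shortest Δλ = -53.212° (west) — does not cross 180°.
Total crossings: 1.

1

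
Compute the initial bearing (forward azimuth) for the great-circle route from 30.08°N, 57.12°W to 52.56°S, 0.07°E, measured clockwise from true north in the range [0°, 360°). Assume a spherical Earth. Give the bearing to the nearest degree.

Δλ = 0.07 − -57.12 = 57.19°.
θ = atan2( sin Δλ · cos φ₂ , cos φ₁ · sin φ₂ − sin φ₁ · cos φ₂ · cos Δλ )
  = atan2(0.51095, -0.85216) = 149.054° → normalised to [0°, 360°): 149.054°.

149°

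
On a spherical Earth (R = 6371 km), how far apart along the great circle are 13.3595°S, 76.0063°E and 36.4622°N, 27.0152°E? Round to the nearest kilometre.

Δλ = 27.0152 − 76.0063 = -48.9911°.
Δφ = 36.4622 − -13.3595 = 49.8217°.
a = sin²(Δφ/2) + cos φ₁ · cos φ₂ · sin²(Δλ/2) = 0.311934.
c = 2·atan2(√a, √(1−a)) = 1.18518 rad → d = 6371·c ≈ 7550.78 km.

7551 km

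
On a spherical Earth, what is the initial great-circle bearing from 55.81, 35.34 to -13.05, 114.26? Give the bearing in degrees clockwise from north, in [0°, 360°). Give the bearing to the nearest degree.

Δλ = 114.26 − 35.34 = 78.92°.
θ = atan2( sin Δλ · cos φ₂ , cos φ₁ · sin φ₂ − sin φ₁ · cos φ₂ · cos Δλ )
  = atan2(0.95601, -0.28175) = 106.421° → normalised to [0°, 360°): 106.421°.

106°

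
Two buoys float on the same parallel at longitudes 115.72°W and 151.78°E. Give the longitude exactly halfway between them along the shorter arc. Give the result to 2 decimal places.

161.97°W

Signed shortest Δλ from -115.72° to +151.78° is -92.50°.
Midpoint longitude = -115.72° + (-92.50°)/2 = -115.72° − 46.25° = -161.97°.
(The naïve average (-115.72 + +151.78)/2 = 18.03° is on the wrong side of the globe.)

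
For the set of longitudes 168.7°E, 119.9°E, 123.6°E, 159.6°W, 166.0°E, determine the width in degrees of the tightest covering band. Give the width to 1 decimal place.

Sort the longitudes: -159.6°, +119.9°, +123.6°, +166.0°, +168.7°.
Eastward gaps between consecutive values (wrapping around): 279.5°, 3.7°, 42.4°, 2.7°, 31.7°.
Largest gap = 279.5° ⇒ minimal covering band is its complement: 360° − 279.5° = 80.5°.
Band runs from +119.9° eastward to -159.6°, crossing the antimeridian.

80.5°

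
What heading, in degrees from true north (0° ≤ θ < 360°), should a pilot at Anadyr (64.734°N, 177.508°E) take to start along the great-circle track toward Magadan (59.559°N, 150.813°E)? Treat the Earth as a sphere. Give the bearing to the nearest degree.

260°

Δλ = 150.813 − 177.508 = -26.695°.
θ = atan2( sin Δλ · cos φ₂ , cos φ₁ · sin φ₂ − sin φ₁ · cos φ₂ · cos Δλ )
  = atan2(-0.22761, -0.04136) = -100.299° → normalised to [0°, 360°): 259.701°.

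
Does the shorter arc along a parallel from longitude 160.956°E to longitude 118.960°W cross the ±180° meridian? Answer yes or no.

Naïve |-118.960 − 160.956| = 279.916° > 180°, so the shorter arc goes the other way round — across 180°.
Signed shortest Δλ = ((-118.960 − 160.956 + 180) mod 360) − 180 = 80.084°.
Going east by 80.084° from +160.956° passes through 180° before reaching -118.960°.

Yes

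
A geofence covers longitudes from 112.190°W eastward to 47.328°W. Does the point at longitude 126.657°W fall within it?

Band width going east from -112.190° to -47.328°: ((-47.328 − -112.190) mod 360) = 64.862°.
Offset of -126.657° east of the west edge: ((-126.657 − -112.190) mod 360) = 345.533°.
345.533° > 64.862° ⇒ outside.

No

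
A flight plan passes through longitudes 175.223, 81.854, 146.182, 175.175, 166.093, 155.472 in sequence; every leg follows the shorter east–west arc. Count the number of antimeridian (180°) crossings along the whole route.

0

Leg 1: +175.223° → +81.854°, shortest Δλ = -93.369° (west) — does not cross 180°.
Leg 2: +81.854° → +146.182°, shortest Δλ = 64.328° (east) — does not cross 180°.
Leg 3: +146.182° → +175.175°, shortest Δλ = 28.993° (east) — does not cross 180°.
Leg 4: +175.175° → +166.093°, shortest Δλ = -9.082° (west) — does not cross 180°.
Leg 5: +166.093° → +155.472°, shortest Δλ = -10.621° (west) — does not cross 180°.
Total crossings: 0.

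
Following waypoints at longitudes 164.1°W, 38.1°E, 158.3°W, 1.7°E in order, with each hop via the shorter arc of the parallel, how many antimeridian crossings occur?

2

Leg 1: -164.1° → +38.1°, shortest Δλ = -157.8° (west) — crosses 180°.
Leg 2: +38.1° → -158.3°, shortest Δλ = 163.6° (east) — crosses 180°.
Leg 3: -158.3° → +1.7°, shortest Δλ = 160.0° (east) — does not cross 180°.
Total crossings: 2.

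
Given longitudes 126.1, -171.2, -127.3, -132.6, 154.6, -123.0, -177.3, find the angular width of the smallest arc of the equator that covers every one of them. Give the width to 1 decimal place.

110.9°

Sort the longitudes: -177.3°, -171.2°, -132.6°, -127.3°, -123.0°, +126.1°, +154.6°.
Eastward gaps between consecutive values (wrapping around): 6.1°, 38.6°, 5.3°, 4.3°, 249.1°, 28.5°, 28.1°.
Largest gap = 249.1° ⇒ minimal covering band is its complement: 360° − 249.1° = 110.9°.
Band runs from +126.1° eastward to -123.0°, crossing the antimeridian.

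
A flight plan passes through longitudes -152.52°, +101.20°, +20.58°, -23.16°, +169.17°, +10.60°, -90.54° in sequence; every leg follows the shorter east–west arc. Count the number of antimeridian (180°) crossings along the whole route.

Leg 1: -152.52° → +101.20°, shortest Δλ = -106.28° (west) — crosses 180°.
Leg 2: +101.20° → +20.58°, shortest Δλ = -80.62° (west) — does not cross 180°.
Leg 3: +20.58° → -23.16°, shortest Δλ = -43.74° (west) — does not cross 180°.
Leg 4: -23.16° → +169.17°, shortest Δλ = -167.67° (west) — crosses 180°.
Leg 5: +169.17° → +10.60°, shortest Δλ = -158.57° (west) — does not cross 180°.
Leg 6: +10.60° → -90.54°, shortest Δλ = -101.14° (west) — does not cross 180°.
Total crossings: 2.

2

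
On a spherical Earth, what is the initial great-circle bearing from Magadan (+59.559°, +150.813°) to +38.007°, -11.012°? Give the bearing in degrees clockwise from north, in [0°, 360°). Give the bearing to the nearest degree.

346°

Δλ = -11.012 − 150.813 = -161.825°.
θ = atan2( sin Δλ · cos φ₂ , cos φ₁ · sin φ₂ − sin φ₁ · cos φ₂ · cos Δλ )
  = atan2(-0.24577, 0.95740) = -14.397° → normalised to [0°, 360°): 345.603°.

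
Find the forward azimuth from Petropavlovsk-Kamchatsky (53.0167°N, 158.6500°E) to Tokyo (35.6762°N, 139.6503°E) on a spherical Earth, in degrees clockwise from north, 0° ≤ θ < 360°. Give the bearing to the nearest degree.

225°

Δλ = 139.6503 − 158.6500 = -18.9997°.
θ = atan2( sin Δλ · cos φ₂ , cos φ₁ · sin φ₂ − sin φ₁ · cos φ₂ · cos Δλ )
  = atan2(-0.26446, -0.26270) = -134.808° → normalised to [0°, 360°): 225.192°.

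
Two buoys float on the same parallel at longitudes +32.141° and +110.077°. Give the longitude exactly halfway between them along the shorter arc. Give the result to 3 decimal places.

Signed shortest Δλ from +32.141° to +110.077° is +77.936°.
Midpoint longitude = +32.141° + (+77.936°)/2 = +32.141° + 38.968° = +71.109°.

+71.109°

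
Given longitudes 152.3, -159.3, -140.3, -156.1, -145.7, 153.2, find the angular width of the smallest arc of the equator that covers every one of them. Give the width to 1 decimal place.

Sort the longitudes: -159.3°, -156.1°, -145.7°, -140.3°, +152.3°, +153.2°.
Eastward gaps between consecutive values (wrapping around): 3.2°, 10.4°, 5.4°, 292.6°, 0.9°, 47.5°.
Largest gap = 292.6° ⇒ minimal covering band is its complement: 360° − 292.6° = 67.4°.
Band runs from +152.3° eastward to -140.3°, crossing the antimeridian.

67.4°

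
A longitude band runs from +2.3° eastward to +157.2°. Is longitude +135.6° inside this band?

Band width going east from +2.3° to +157.2°: ((157.2 − 2.3) mod 360) = 154.9°.
Offset of +135.6° east of the west edge: ((135.6 − 2.3) mod 360) = 133.3°.
133.3° ≤ 154.9° ⇒ inside.

Yes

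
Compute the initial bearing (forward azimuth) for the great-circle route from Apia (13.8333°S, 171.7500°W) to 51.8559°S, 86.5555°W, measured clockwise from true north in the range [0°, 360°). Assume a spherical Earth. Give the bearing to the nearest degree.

141°

Δλ = -86.5555 − -171.7500 = 85.1945°.
θ = atan2( sin Δλ · cos φ₂ , cos φ₁ · sin φ₂ − sin φ₁ · cos φ₂ · cos Δλ )
  = atan2(0.61547, -0.75128) = 140.675° → normalised to [0°, 360°): 140.675°.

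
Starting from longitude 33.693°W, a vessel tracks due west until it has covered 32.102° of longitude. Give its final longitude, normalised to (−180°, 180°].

65.795°W

Start at -33.693°; shift −32.102° → -65.795°.
-65.795° already lies in (−180°, 180°].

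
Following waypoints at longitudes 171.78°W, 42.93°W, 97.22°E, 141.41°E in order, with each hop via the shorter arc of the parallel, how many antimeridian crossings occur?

0

Leg 1: -171.78° → -42.93°, shortest Δλ = 128.85° (east) — does not cross 180°.
Leg 2: -42.93° → +97.22°, shortest Δλ = 140.15° (east) — does not cross 180°.
Leg 3: +97.22° → +141.41°, shortest Δλ = 44.19° (east) — does not cross 180°.
Total crossings: 0.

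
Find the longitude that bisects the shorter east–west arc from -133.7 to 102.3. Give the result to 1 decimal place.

Signed shortest Δλ from -133.7° to +102.3° is -124.0°.
Midpoint longitude = -133.7° + (-124.0°)/2 = -133.7° − 62.0° = -195.7°.
Normalise into (−180°, 180°]: +164.3°.
(The naïve average (-133.7 + +102.3)/2 = -15.7° is on the wrong side of the globe.)

+164.3°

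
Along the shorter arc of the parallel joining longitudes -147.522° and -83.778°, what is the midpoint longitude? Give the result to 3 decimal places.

Signed shortest Δλ from -147.522° to -83.778° is +63.744°.
Midpoint longitude = -147.522° + (+63.744°)/2 = -147.522° + 31.872° = -115.650°.

-115.650°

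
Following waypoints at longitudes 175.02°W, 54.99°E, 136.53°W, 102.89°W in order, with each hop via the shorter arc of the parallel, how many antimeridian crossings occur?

Leg 1: -175.02° → +54.99°, shortest Δλ = -129.99° (west) — crosses 180°.
Leg 2: +54.99° → -136.53°, shortest Δλ = 168.48° (east) — crosses 180°.
Leg 3: -136.53° → -102.89°, shortest Δλ = 33.64° (east) — does not cross 180°.
Total crossings: 2.

2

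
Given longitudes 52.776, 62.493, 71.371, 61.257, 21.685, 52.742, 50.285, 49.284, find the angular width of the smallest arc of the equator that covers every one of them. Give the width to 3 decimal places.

49.686°

Sort the longitudes: +21.685°, +49.284°, +50.285°, +52.742°, +52.776°, +61.257°, +62.493°, +71.371°.
Eastward gaps between consecutive values (wrapping around): 27.599°, 1.001°, 2.457°, 0.034°, 8.481°, 1.236°, 8.878°, 310.314°.
Largest gap = 310.314° ⇒ minimal covering band is its complement: 360° − 310.314° = 49.686°.
Band runs from +21.685° eastward to +71.371°.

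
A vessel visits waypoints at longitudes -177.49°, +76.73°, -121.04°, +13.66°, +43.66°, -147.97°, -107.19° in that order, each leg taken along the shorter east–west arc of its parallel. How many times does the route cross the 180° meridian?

3

Leg 1: -177.49° → +76.73°, shortest Δλ = -105.78° (west) — crosses 180°.
Leg 2: +76.73° → -121.04°, shortest Δλ = 162.23° (east) — crosses 180°.
Leg 3: -121.04° → +13.66°, shortest Δλ = 134.7° (east) — does not cross 180°.
Leg 4: +13.66° → +43.66°, shortest Δλ = 30.0° (east) — does not cross 180°.
Leg 5: +43.66° → -147.97°, shortest Δλ = 168.37° (east) — crosses 180°.
Leg 6: -147.97° → -107.19°, shortest Δλ = 40.78° (east) — does not cross 180°.
Total crossings: 3.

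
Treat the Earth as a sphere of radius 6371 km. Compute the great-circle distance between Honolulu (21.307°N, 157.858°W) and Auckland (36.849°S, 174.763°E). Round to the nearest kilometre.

7076 km

Δλ = 174.763 − -157.858 = 332.621°; wrapped into (−180°, 180°]: -27.379°.
Δφ = -36.849 − 21.307 = -58.156°.
a = sin²(Δφ/2) + cos φ₁ · cos φ₂ · sin²(Δλ/2) = 0.277951.
c = 2·atan2(√a, √(1−a)) = 1.11063 rad → d = 6371·c ≈ 7075.82 km.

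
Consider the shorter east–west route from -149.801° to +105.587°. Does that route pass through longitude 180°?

Yes

Naïve |105.587 − -149.801| = 255.388° > 180°, so the shorter arc goes the other way round — across 180°.
Signed shortest Δλ = ((105.587 − -149.801 + 180) mod 360) − 180 = -104.612°.
Going west by 104.612° from -149.801° passes through 180° before reaching +105.587°.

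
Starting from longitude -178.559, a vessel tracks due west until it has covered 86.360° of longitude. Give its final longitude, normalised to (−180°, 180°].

+95.081°

Start at -178.559°; shift −86.360° → -264.919°.
-264.919° lies outside (−180°, 180°]; add 360° → +95.081°.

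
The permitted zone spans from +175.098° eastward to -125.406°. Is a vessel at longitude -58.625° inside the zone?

No

Band width going east from +175.098° to -125.406°: ((-125.406 − 175.098) mod 360) = 59.496°.
Offset of -58.625° east of the west edge: ((-58.625 − 175.098) mod 360) = 126.277°.
126.277° > 59.496° ⇒ outside.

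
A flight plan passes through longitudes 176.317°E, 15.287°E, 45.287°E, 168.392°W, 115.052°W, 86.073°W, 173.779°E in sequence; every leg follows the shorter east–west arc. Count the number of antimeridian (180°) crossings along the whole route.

2

Leg 1: +176.317° → +15.287°, shortest Δλ = -161.03° (west) — does not cross 180°.
Leg 2: +15.287° → +45.287°, shortest Δλ = 30.0° (east) — does not cross 180°.
Leg 3: +45.287° → -168.392°, shortest Δλ = 146.321° (east) — crosses 180°.
Leg 4: -168.392° → -115.052°, shortest Δλ = 53.34° (east) — does not cross 180°.
Leg 5: -115.052° → -86.073°, shortest Δλ = 28.979° (east) — does not cross 180°.
Leg 6: -86.073° → +173.779°, shortest Δλ = -100.148° (west) — crosses 180°.
Total crossings: 2.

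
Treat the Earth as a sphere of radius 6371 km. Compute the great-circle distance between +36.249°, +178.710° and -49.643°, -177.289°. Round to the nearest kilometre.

9559 km

Δλ = -177.289 − 178.710 = -355.999°; wrapped into (−180°, 180°]: 4.001°.
Δφ = -49.643 − 36.249 = -85.892°.
a = sin²(Δφ/2) + cos φ₁ · cos φ₂ · sin²(Δλ/2) = 0.464818.
c = 2·atan2(√a, √(1−a)) = 1.50037 rad → d = 6371·c ≈ 9558.88 km.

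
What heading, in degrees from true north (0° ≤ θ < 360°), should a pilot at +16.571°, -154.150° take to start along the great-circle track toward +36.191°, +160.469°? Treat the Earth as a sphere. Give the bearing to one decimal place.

305.1°

Δλ = 160.469 − -154.150 = 314.619°; wrapped into (−180°, 180°]: -45.381°.
θ = atan2( sin Δλ · cos φ₂ , cos φ₁ · sin φ₂ − sin φ₁ · cos φ₂ · cos Δλ )
  = atan2(-0.57445, 0.40428) = -54.863° → normalised to [0°, 360°): 305.137°.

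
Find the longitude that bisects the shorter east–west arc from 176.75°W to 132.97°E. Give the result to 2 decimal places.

158.11°E

Signed shortest Δλ from -176.75° to +132.97° is -50.28°.
Midpoint longitude = -176.75° + (-50.28°)/2 = -176.75° − 25.14° = -201.89°.
Normalise into (−180°, 180°]: +158.11°.
(The naïve average (-176.75 + +132.97)/2 = -21.89° is on the wrong side of the globe.)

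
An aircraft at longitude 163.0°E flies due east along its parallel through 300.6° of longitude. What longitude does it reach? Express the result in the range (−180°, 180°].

103.6°E

Start at +163.0°; shift +300.6° → +463.6°.
+463.6° lies outside (−180°, 180°]; subtract 360° → +103.6°.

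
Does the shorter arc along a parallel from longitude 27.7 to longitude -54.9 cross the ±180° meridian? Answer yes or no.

No

Signed shortest Δλ = ((-54.9 − 27.7 + 180) mod 360) − 180 = -82.6°.
Going west by 82.6° from +27.7° reaches -54.9° without touching 180°.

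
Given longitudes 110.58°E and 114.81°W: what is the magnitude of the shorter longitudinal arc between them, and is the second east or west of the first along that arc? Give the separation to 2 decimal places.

Raw difference: -114.81 − 110.58 = -225.39°.
Normalise into (−180°, 180°]: -225.39° + 360° = 134.61°.
Positive ⇒ the second point lies to the east; separation 134.61°.

134.61° east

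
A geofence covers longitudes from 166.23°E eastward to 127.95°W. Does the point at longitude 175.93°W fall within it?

Band width going east from +166.23° to -127.95°: ((-127.95 − 166.23) mod 360) = 65.82°.
Offset of -175.93° east of the west edge: ((-175.93 − 166.23) mod 360) = 17.84°.
17.84° ≤ 65.82° ⇒ inside.

Yes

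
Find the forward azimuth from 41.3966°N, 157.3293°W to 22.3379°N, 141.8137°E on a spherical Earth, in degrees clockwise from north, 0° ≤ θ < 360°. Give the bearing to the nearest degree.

269°

Δλ = 141.8137 − -157.3293 = 299.1430°; wrapped into (−180°, 180°]: -60.8570°.
θ = atan2( sin Δλ · cos φ₂ , cos φ₁ · sin φ₂ − sin φ₁ · cos φ₂ · cos Δλ )
  = atan2(-0.80787, -0.01276) = -90.905° → normalised to [0°, 360°): 269.095°.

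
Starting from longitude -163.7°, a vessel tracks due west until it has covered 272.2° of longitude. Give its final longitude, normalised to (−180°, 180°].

Start at -163.7°; shift −272.2° → -435.9°.
-435.9° lies outside (−180°, 180°]; add 360° → -75.9°.

-75.9°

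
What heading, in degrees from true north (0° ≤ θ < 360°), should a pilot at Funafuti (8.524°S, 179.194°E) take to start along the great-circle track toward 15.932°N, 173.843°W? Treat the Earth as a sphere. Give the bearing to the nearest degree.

16°

Δλ = -173.843 − 179.194 = -353.037°; wrapped into (−180°, 180°]: 6.963°.
θ = atan2( sin Δλ · cos φ₂ , cos φ₁ · sin φ₂ − sin φ₁ · cos φ₂ · cos Δλ )
  = atan2(0.11657, 0.41294) = 15.764° → normalised to [0°, 360°): 15.764°.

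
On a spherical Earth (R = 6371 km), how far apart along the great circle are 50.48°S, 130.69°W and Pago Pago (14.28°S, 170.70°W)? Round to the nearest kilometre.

5393 km

Δλ = -170.70 − -130.69 = -40.01°.
Δφ = -14.28 − -50.48 = 36.20°.
a = sin²(Δφ/2) + cos φ₁ · cos φ₂ · sin²(Δλ/2) = 0.168693.
c = 2·atan2(√a, √(1−a)) = 0.84649 rad → d = 6371·c ≈ 5393.00 km.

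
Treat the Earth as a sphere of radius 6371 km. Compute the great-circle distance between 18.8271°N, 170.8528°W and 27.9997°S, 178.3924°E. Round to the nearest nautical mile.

2880 nmi

Δλ = 178.3924 − -170.8528 = 349.2452°; wrapped into (−180°, 180°]: -10.7548°.
Δφ = -27.9997 − 18.8271 = -46.8268°.
a = sin²(Δφ/2) + cos φ₁ · cos φ₂ · sin²(Δλ/2) = 0.165237.
c = 2·atan2(√a, √(1−a)) = 0.83723 rad → d = 6371·c ≈ 5333.96 km ≈ 2880.11 nmi.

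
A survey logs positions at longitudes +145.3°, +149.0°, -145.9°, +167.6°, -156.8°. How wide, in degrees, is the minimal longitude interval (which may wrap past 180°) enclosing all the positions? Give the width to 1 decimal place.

68.8°

Sort the longitudes: -156.8°, -145.9°, +145.3°, +149.0°, +167.6°.
Eastward gaps between consecutive values (wrapping around): 10.9°, 291.2°, 3.7°, 18.6°, 35.6°.
Largest gap = 291.2° ⇒ minimal covering band is its complement: 360° − 291.2° = 68.8°.
Band runs from +145.3° eastward to -145.9°, crossing the antimeridian.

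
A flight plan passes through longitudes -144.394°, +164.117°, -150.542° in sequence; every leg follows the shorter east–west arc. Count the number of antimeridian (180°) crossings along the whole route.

Leg 1: -144.394° → +164.117°, shortest Δλ = -51.489° (west) — crosses 180°.
Leg 2: +164.117° → -150.542°, shortest Δλ = 45.341° (east) — crosses 180°.
Total crossings: 2.

2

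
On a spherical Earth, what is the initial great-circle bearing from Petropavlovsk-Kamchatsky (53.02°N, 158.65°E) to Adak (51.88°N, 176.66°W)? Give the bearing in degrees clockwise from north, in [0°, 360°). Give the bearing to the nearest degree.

84°

Δλ = -176.66 − 158.65 = -335.31°; wrapped into (−180°, 180°]: 24.69°.
θ = atan2( sin Δλ · cos φ₂ , cos φ₁ · sin φ₂ − sin φ₁ · cos φ₂ · cos Δλ )
  = atan2(0.25786, 0.02519) = 84.421° → normalised to [0°, 360°): 84.421°.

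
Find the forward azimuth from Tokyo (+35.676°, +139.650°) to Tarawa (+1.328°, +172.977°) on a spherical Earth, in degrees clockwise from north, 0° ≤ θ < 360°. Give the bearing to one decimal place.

Δλ = 172.977 − 139.650 = 33.327°.
θ = atan2( sin Δλ · cos φ₂ , cos φ₁ · sin φ₂ − sin φ₁ · cos φ₂ · cos Δλ )
  = atan2(0.54927, -0.46834) = 130.453° → normalised to [0°, 360°): 130.453°.

130.5°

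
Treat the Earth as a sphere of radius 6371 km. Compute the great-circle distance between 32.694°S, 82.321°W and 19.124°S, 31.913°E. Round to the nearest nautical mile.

5920 nmi

Δλ = 31.913 − -82.321 = 114.234°.
Δφ = -19.124 − -32.694 = 13.570°.
a = sin²(Δφ/2) + cos φ₁ · cos φ₂ · sin²(Δλ/2) = 0.574704.
c = 2·atan2(√a, √(1−a)) = 1.72077 rad → d = 6371·c ≈ 10963.00 km ≈ 5919.55 nmi.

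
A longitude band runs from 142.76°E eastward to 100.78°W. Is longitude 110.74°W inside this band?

Yes

Band width going east from +142.76° to -100.78°: ((-100.78 − 142.76) mod 360) = 116.46°.
Offset of -110.74° east of the west edge: ((-110.74 − 142.76) mod 360) = 106.50°.
106.50° ≤ 116.46° ⇒ inside.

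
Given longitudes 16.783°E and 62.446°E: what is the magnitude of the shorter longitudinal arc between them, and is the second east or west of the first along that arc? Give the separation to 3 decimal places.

45.663° east

Raw difference: 62.446 − 16.783 = 45.663°.
Normalise into (−180°, 180°]: 45.663° stays 45.663°.
Positive ⇒ the second point lies to the east; separation 45.663°.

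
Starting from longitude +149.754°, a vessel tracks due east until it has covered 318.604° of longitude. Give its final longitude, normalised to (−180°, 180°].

Start at +149.754°; shift +318.604° → +468.358°.
+468.358° lies outside (−180°, 180°]; subtract 360° → +108.358°.

+108.358°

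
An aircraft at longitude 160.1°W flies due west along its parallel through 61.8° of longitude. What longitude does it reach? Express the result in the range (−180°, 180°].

138.1°E

Start at -160.1°; shift −61.8° → -221.9°.
-221.9° lies outside (−180°, 180°]; add 360° → +138.1°.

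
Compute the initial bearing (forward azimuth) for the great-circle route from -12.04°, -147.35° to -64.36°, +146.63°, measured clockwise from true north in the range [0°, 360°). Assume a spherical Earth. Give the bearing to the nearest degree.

205°

Δλ = 146.63 − -147.35 = 293.98°; wrapped into (−180°, 180°]: -66.02°.
θ = atan2( sin Δλ · cos φ₂ , cos φ₁ · sin φ₂ − sin φ₁ · cos φ₂ · cos Δλ )
  = atan2(-0.39537, -0.84501) = -154.926° → normalised to [0°, 360°): 205.074°.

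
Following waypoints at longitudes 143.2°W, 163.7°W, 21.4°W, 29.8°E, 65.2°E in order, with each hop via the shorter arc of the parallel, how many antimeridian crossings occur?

Leg 1: -143.2° → -163.7°, shortest Δλ = -20.5° (west) — does not cross 180°.
Leg 2: -163.7° → -21.4°, shortest Δλ = 142.3° (east) — does not cross 180°.
Leg 3: -21.4° → +29.8°, shortest Δλ = 51.2° (east) — does not cross 180°.
Leg 4: +29.8° → +65.2°, shortest Δλ = 35.4° (east) — does not cross 180°.
Total crossings: 0.

0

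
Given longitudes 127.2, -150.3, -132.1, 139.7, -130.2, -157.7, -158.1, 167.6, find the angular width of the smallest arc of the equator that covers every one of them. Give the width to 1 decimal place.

Sort the longitudes: -158.1°, -157.7°, -150.3°, -132.1°, -130.2°, +127.2°, +139.7°, +167.6°.
Eastward gaps between consecutive values (wrapping around): 0.4°, 7.4°, 18.2°, 1.9°, 257.4°, 12.5°, 27.9°, 34.3°.
Largest gap = 257.4° ⇒ minimal covering band is its complement: 360° − 257.4° = 102.6°.
Band runs from +127.2° eastward to -130.2°, crossing the antimeridian.

102.6°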